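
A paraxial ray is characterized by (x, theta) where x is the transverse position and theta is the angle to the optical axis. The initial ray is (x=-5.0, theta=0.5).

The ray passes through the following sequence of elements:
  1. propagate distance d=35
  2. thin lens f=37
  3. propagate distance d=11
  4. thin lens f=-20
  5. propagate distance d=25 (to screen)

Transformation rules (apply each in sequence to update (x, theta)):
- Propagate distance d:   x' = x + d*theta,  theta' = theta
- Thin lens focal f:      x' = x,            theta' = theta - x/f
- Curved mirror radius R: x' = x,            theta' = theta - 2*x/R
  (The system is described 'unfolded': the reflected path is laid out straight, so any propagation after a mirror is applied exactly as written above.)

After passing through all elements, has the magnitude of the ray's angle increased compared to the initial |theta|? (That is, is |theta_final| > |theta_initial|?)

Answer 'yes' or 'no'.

Initial: x=-5.0000 theta=0.5000
After 1 (propagate distance d=35): x=12.5000 theta=0.5000
After 2 (thin lens f=37): x=12.5000 theta=6/37 (≈0.1622)
After 3 (propagate distance d=11): x=1057/74 (≈14.2838) theta=6/37 (≈0.1622)
After 4 (thin lens f=-20): x=1057/74 (≈14.2838) theta=1297/1480 (≈0.8764)
After 5 (propagate distance d=25 (to screen)): x=10713/296 (≈36.1926) theta=1297/1480 (≈0.8764)
|theta_initial|=0.5000 |theta_final|=1297/1480 (≈0.8764) -> increased

Answer: yes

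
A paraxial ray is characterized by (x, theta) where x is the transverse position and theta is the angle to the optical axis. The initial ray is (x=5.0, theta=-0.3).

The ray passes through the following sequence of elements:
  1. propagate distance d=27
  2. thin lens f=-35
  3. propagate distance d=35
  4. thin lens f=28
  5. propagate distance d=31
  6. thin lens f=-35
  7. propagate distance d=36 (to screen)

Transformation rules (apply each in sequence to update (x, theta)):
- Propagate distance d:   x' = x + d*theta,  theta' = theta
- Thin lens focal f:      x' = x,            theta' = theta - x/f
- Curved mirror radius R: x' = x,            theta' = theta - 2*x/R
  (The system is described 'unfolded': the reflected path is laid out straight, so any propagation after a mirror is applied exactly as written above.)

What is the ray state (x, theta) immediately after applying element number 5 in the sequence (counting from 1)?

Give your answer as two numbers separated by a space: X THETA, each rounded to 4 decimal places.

Initial: x=5.0000 theta=-0.3000
After 1 (propagate distance d=27): x=-3.1000 theta=-0.3000
After 2 (thin lens f=-35): x=-3.1000 theta=-68/175 (≈-0.3886)
After 3 (propagate distance d=35): x=-16.7000 theta=-68/175 (≈-0.3886)
After 4 (thin lens f=28): x=-16.7000 theta=291/1400 (≈0.2079)
After 5 (propagate distance d=31): x=-14359/1400 (≈-10.2564) theta=291/1400 (≈0.2079)
Rounded to 4 decimal places: x = -10.2564, theta = 0.2079

Answer: -10.2564 0.2079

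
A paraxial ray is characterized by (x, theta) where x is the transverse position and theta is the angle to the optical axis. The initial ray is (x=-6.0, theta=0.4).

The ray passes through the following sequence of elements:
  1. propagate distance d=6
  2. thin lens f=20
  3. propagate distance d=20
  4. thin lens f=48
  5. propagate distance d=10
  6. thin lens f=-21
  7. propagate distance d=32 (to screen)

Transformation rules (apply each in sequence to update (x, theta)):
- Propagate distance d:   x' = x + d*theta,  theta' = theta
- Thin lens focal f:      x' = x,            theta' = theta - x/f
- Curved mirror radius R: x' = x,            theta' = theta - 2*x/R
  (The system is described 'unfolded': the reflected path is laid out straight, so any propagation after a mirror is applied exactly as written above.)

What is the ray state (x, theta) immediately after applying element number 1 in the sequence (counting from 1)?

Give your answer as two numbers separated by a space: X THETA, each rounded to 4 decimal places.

Initial: x=-6.0000 theta=0.4000
After 1 (propagate distance d=6): x=-3.6000 theta=0.4000
Rounded to 4 decimal places: x = -3.6000, theta = 0.4000

Answer: -3.6000 0.4000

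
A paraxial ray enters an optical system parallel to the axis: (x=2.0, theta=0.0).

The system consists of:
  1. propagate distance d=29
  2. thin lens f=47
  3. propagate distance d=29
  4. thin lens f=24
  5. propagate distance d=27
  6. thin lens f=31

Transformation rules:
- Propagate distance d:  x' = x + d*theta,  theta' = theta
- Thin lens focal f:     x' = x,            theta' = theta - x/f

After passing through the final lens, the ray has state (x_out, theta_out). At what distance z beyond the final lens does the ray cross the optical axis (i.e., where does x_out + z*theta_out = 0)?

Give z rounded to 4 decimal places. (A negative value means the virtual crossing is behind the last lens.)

Initial: x=2.0000 theta=0.0000
After 1 (propagate distance d=29): x=2.0000 theta=0.0000
After 2 (thin lens f=47): x=2.0000 theta=-2/47 (≈-0.0426)
After 3 (propagate distance d=29): x=36/47 (≈0.7660) theta=-2/47 (≈-0.0426)
After 4 (thin lens f=24): x=36/47 (≈0.7660) theta=-7/94 (≈-0.0745)
After 5 (propagate distance d=27): x=-117/94 (≈-1.2447) theta=-7/94 (≈-0.0745)
After 6 (thin lens f=31): x=-117/94 (≈-1.2447) theta=-50/1457 (≈-0.0343)
z_focus = -x_out/theta_out = -(-117/94)/(-50/1457) = -36.2700
Rounded to 4 decimal places: z = -36.2700

Answer: -36.2700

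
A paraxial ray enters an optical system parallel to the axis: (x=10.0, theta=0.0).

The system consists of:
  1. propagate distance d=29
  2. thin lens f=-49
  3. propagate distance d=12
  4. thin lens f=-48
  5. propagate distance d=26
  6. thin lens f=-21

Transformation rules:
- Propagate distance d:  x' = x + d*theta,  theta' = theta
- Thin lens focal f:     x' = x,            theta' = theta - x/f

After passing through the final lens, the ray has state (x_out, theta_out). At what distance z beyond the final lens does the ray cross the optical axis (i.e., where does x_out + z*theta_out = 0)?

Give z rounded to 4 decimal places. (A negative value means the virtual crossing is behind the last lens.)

Answer: -15.0294

Derivation:
Initial: x=10.0000 theta=0.0000
After 1 (propagate distance d=29): x=10.0000 theta=0.0000
After 2 (thin lens f=-49): x=10.0000 theta=10/49 (≈0.2041)
After 3 (propagate distance d=12): x=610/49 (≈12.4490) theta=10/49 (≈0.2041)
After 4 (thin lens f=-48): x=610/49 (≈12.4490) theta=545/1176 (≈0.4634)
After 5 (propagate distance d=26): x=14405/588 (≈24.4983) theta=545/1176 (≈0.4634)
After 6 (thin lens f=-21): x=14405/588 (≈24.4983) theta=40255/24696 (≈1.6300)
z_focus = -x_out/theta_out = -(14405/588)/(40255/24696) = -121002/8051 ≈ -15.0294
Rounded to 4 decimal places: z = -15.0294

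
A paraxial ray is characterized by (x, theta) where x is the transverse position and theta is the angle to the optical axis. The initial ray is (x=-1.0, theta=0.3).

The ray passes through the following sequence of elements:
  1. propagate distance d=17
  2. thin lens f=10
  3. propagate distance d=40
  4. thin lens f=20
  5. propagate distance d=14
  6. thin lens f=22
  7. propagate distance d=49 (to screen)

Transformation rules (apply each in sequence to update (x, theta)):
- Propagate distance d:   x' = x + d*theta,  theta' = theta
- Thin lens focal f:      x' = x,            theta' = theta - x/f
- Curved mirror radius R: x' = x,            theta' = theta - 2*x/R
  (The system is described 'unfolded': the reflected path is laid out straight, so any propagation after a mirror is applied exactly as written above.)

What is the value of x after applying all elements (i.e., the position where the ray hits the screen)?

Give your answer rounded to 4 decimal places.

Initial: x=-1.0000 theta=0.3000
After 1 (propagate distance d=17): x=4.1000 theta=0.3000
After 2 (thin lens f=10): x=4.1000 theta=-0.1100
After 3 (propagate distance d=40): x=-0.3000 theta=-0.1100
After 4 (thin lens f=20): x=-0.3000 theta=-0.0950
After 5 (propagate distance d=14): x=-1.6300 theta=-0.0950
After 6 (thin lens f=22): x=-1.6300 theta=-23/1100 (≈-0.0209)
After 7 (propagate distance d=49 (to screen)): x=-146/55 (≈-2.6545) theta=-23/1100 (≈-0.0209)
Rounded to 4 decimal places: x = -2.6545

Answer: -2.6545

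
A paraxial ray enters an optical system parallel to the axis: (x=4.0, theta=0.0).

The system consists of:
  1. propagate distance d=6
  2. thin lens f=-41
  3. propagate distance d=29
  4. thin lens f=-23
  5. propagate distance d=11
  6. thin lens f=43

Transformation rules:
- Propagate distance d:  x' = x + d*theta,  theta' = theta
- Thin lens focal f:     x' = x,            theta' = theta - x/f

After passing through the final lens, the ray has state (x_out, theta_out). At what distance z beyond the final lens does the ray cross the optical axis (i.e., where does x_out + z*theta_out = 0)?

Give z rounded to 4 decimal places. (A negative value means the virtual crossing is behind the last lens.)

Initial: x=4.0000 theta=0.0000
After 1 (propagate distance d=6): x=4.0000 theta=0.0000
After 2 (thin lens f=-41): x=4.0000 theta=4/41 (≈0.0976)
After 3 (propagate distance d=29): x=280/41 (≈6.8293) theta=4/41 (≈0.0976)
After 4 (thin lens f=-23): x=280/41 (≈6.8293) theta=372/943 (≈0.3945)
After 5 (propagate distance d=11): x=10532/943 (≈11.1686) theta=372/943 (≈0.3945)
After 6 (thin lens f=43): x=10532/943 (≈11.1686) theta=5464/40549 (≈0.1348)
z_focus = -x_out/theta_out = -(10532/943)/(5464/40549) = -113219/1366 ≈ -82.8836
Rounded to 4 decimal places: z = -82.8836

Answer: -82.8836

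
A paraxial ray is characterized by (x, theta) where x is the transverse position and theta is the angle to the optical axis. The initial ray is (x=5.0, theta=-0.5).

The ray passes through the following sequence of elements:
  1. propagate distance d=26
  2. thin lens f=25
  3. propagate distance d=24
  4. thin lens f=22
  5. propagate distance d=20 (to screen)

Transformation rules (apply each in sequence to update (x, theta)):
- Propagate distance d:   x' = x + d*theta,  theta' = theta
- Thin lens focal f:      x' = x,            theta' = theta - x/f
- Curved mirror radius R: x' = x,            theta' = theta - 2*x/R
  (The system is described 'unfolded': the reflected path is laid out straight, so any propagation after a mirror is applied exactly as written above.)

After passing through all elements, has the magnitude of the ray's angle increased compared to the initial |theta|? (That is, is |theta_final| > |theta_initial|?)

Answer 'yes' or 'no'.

Answer: no

Derivation:
Initial: x=5.0000 theta=-0.5000
After 1 (propagate distance d=26): x=-8.0000 theta=-0.5000
After 2 (thin lens f=25): x=-8.0000 theta=-0.1800
After 3 (propagate distance d=24): x=-12.3200 theta=-0.1800
After 4 (thin lens f=22): x=-12.3200 theta=0.3800
After 5 (propagate distance d=20 (to screen)): x=-4.7200 theta=0.3800
|theta_initial|=0.5000 |theta_final|=0.3800 -> not increased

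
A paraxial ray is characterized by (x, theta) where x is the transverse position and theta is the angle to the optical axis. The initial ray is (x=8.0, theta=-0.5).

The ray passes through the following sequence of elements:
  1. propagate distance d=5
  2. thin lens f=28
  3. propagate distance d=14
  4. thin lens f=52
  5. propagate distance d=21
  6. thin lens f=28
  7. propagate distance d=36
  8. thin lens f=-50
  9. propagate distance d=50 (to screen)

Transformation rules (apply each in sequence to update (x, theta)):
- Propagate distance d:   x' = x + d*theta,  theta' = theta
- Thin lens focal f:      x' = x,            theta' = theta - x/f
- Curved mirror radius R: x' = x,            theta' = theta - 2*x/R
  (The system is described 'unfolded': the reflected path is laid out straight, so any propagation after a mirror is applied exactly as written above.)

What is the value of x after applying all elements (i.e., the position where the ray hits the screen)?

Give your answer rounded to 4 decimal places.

Answer: -34.5477

Derivation:
Initial: x=8.0000 theta=-0.5000
After 1 (propagate distance d=5): x=5.5000 theta=-0.5000
After 2 (thin lens f=28): x=5.5000 theta=-39/56 (≈-0.6964)
After 3 (propagate distance d=14): x=-4.2500 theta=-39/56 (≈-0.6964)
After 4 (thin lens f=52): x=-4.2500 theta=-895/1456 (≈-0.6147)
After 5 (propagate distance d=21): x=-3569/208 (≈-17.1587) theta=-895/1456 (≈-0.6147)
After 6 (thin lens f=28): x=-3569/208 (≈-17.1587) theta=-11/5824 (≈-0.0019)
After 7 (propagate distance d=36): x=-12541/728 (≈-17.2266) theta=-11/5824 (≈-0.0019)
After 8 (thin lens f=-50): x=-12541/728 (≈-17.2266) theta=-50439/145600 (≈-0.3464)
After 9 (propagate distance d=50 (to screen)): x=-100603/2912 (≈-34.5477) theta=-50439/145600 (≈-0.3464)
Rounded to 4 decimal places: x = -34.5477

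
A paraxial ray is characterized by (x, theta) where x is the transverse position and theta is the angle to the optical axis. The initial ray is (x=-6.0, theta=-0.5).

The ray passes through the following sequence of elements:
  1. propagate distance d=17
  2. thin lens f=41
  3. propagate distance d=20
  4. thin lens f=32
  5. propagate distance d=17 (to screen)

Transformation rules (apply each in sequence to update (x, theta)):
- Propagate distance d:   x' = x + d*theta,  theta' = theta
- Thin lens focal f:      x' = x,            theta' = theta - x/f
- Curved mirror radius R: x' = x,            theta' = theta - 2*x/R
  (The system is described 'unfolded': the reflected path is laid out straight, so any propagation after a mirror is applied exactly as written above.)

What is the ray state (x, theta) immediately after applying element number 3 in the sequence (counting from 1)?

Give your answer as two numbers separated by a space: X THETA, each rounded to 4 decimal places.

Answer: -17.4268 -0.1463

Derivation:
Initial: x=-6.0000 theta=-0.5000
After 1 (propagate distance d=17): x=-14.5000 theta=-0.5000
After 2 (thin lens f=41): x=-14.5000 theta=-6/41 (≈-0.1463)
After 3 (propagate distance d=20): x=-1429/82 (≈-17.4268) theta=-6/41 (≈-0.1463)
Rounded to 4 decimal places: x = -17.4268, theta = -0.1463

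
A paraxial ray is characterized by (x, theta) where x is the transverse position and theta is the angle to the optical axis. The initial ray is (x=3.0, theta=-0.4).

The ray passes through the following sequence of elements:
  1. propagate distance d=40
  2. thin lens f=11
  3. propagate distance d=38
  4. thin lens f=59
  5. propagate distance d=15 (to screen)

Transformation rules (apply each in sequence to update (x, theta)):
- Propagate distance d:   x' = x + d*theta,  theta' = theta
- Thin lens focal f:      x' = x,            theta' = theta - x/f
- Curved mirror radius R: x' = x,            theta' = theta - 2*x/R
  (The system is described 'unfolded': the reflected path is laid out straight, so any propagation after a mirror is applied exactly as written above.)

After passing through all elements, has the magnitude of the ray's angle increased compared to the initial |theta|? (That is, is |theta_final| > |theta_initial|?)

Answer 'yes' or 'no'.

Initial: x=3.0000 theta=-0.4000
After 1 (propagate distance d=40): x=-13.0000 theta=-0.4000
After 2 (thin lens f=11): x=-13.0000 theta=43/55 (≈0.7818)
After 3 (propagate distance d=38): x=919/55 (≈16.7091) theta=43/55 (≈0.7818)
After 4 (thin lens f=59): x=919/55 (≈16.7091) theta=1618/3245 (≈0.4986)
After 5 (propagate distance d=15 (to screen)): x=78491/3245 (≈24.1883) theta=1618/3245 (≈0.4986)
|theta_initial|=0.4000 |theta_final|=1618/3245 (≈0.4986) -> increased

Answer: yes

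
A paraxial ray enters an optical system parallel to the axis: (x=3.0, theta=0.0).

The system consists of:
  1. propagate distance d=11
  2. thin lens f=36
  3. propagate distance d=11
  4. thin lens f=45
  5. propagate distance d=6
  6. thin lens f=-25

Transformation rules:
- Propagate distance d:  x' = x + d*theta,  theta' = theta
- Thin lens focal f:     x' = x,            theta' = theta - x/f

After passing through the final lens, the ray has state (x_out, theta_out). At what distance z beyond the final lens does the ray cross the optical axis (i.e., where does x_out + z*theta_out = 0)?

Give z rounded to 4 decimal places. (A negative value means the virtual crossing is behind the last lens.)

Initial: x=3.0000 theta=0.0000
After 1 (propagate distance d=11): x=3.0000 theta=0.0000
After 2 (thin lens f=36): x=3.0000 theta=-1/12 (≈-0.0833)
After 3 (propagate distance d=11): x=25/12 (≈2.0833) theta=-1/12 (≈-0.0833)
After 4 (thin lens f=45): x=25/12 (≈2.0833) theta=-7/54 (≈-0.1296)
After 5 (propagate distance d=6): x=47/36 (≈1.3056) theta=-7/54 (≈-0.1296)
After 6 (thin lens f=-25): x=47/36 (≈1.3056) theta=-209/2700 (≈-0.0774)
z_focus = -x_out/theta_out = -(47/36)/(-209/2700) = 3525/209 ≈ 16.8660
Rounded to 4 decimal places: z = 16.8660

Answer: 16.8660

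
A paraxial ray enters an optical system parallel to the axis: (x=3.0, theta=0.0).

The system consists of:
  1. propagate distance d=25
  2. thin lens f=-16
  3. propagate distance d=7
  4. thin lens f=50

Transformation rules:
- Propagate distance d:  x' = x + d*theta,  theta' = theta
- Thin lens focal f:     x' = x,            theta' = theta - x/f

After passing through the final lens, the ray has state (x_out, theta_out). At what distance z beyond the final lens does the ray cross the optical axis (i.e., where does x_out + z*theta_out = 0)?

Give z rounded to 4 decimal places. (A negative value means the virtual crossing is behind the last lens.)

Answer: -42.5926

Derivation:
Initial: x=3.0000 theta=0.0000
After 1 (propagate distance d=25): x=3.0000 theta=0.0000
After 2 (thin lens f=-16): x=3.0000 theta=0.1875
After 3 (propagate distance d=7): x=4.3125 theta=0.1875
After 4 (thin lens f=50): x=4.3125 theta=81/800 (≈0.1013)
z_focus = -x_out/theta_out = -(4.3125)/(81/800) = -1150/27 ≈ -42.5926
Rounded to 4 decimal places: z = -42.5926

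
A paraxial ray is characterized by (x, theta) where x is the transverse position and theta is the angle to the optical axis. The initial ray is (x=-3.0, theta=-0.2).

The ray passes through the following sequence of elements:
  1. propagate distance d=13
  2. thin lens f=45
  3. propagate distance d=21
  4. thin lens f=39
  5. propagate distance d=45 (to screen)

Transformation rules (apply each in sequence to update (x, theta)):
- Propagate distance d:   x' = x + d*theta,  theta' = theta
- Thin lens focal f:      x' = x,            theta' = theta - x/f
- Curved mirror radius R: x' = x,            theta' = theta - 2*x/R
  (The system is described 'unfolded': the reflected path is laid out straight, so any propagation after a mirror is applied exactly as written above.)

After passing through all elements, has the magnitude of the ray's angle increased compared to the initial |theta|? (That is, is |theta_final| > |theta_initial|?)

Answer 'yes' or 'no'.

Initial: x=-3.0000 theta=-0.2000
After 1 (propagate distance d=13): x=-5.6000 theta=-0.2000
After 2 (thin lens f=45): x=-5.6000 theta=-17/225 (≈-0.0756)
After 3 (propagate distance d=21): x=-539/75 (≈-7.1867) theta=-17/225 (≈-0.0756)
After 4 (thin lens f=39): x=-539/75 (≈-7.1867) theta=106/975 (≈0.1087)
After 5 (propagate distance d=45 (to screen)): x=-2237/975 (≈-2.2944) theta=106/975 (≈0.1087)
|theta_initial|=0.2000 |theta_final|=106/975 (≈0.1087) -> not increased

Answer: no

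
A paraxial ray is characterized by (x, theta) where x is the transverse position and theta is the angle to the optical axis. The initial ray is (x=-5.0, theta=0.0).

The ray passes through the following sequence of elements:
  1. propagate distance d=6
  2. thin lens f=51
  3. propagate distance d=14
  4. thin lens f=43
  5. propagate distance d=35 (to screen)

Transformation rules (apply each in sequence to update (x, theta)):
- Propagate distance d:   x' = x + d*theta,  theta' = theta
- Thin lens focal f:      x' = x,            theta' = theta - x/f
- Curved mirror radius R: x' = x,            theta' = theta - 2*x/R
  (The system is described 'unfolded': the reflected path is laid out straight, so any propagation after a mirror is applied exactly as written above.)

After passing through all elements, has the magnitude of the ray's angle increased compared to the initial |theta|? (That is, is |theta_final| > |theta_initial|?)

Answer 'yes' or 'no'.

Answer: yes

Derivation:
Initial: x=-5.0000 theta=0.0000
After 1 (propagate distance d=6): x=-5.0000 theta=0.0000
After 2 (thin lens f=51): x=-5.0000 theta=5/51 (≈0.0980)
After 3 (propagate distance d=14): x=-185/51 (≈-3.6275) theta=5/51 (≈0.0980)
After 4 (thin lens f=43): x=-185/51 (≈-3.6275) theta=400/2193 (≈0.1824)
After 5 (propagate distance d=35 (to screen)): x=2015/731 (≈2.7565) theta=400/2193 (≈0.1824)
|theta_initial|=0.0000 |theta_final|=400/2193 (≈0.1824) -> increased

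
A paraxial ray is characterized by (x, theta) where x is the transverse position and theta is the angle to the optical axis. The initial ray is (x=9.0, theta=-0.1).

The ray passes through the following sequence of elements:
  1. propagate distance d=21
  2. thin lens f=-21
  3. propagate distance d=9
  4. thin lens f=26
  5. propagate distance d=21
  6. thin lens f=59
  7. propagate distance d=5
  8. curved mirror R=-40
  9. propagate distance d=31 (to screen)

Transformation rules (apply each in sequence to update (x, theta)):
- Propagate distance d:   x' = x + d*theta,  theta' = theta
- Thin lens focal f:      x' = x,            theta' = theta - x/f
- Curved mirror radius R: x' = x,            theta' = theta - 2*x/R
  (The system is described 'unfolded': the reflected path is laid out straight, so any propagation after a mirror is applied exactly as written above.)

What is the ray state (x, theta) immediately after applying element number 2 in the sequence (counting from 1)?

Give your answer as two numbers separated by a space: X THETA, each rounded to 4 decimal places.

Initial: x=9.0000 theta=-0.1000
After 1 (propagate distance d=21): x=6.9000 theta=-0.1000
After 2 (thin lens f=-21): x=6.9000 theta=8/35 (≈0.2286)
Rounded to 4 decimal places: x = 6.9000, theta = 0.2286

Answer: 6.9000 0.2286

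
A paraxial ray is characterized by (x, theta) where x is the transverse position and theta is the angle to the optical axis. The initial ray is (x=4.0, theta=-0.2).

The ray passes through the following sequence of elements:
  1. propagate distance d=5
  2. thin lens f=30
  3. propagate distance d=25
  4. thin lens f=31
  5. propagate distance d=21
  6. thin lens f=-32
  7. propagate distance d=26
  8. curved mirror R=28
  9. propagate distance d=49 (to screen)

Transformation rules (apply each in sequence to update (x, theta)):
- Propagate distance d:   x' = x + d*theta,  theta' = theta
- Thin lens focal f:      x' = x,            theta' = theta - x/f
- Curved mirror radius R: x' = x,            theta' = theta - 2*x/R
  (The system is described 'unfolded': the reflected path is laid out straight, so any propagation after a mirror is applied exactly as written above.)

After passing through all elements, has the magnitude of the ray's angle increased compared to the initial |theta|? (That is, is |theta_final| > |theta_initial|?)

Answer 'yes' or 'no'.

Answer: yes

Derivation:
Initial: x=4.0000 theta=-0.2000
After 1 (propagate distance d=5): x=3.0000 theta=-0.2000
After 2 (thin lens f=30): x=3.0000 theta=-0.3000
After 3 (propagate distance d=25): x=-4.5000 theta=-0.3000
After 4 (thin lens f=31): x=-4.5000 theta=-24/155 (≈-0.1548)
After 5 (propagate distance d=21): x=-2403/310 (≈-7.7516) theta=-24/155 (≈-0.1548)
After 6 (thin lens f=-32): x=-2403/310 (≈-7.7516) theta=-3939/9920 (≈-0.3971)
After 7 (propagate distance d=26): x=-17931/992 (≈-18.0756) theta=-3939/9920 (≈-0.3971)
After 8 (curved mirror R=28): x=-17931/992 (≈-18.0756) theta=31041/34720 (≈0.8940)
After 9 (propagate distance d=49 (to screen)): x=7977/310 (≈25.7323) theta=31041/34720 (≈0.8940)
|theta_initial|=0.2000 |theta_final|=31041/34720 (≈0.8940) -> increased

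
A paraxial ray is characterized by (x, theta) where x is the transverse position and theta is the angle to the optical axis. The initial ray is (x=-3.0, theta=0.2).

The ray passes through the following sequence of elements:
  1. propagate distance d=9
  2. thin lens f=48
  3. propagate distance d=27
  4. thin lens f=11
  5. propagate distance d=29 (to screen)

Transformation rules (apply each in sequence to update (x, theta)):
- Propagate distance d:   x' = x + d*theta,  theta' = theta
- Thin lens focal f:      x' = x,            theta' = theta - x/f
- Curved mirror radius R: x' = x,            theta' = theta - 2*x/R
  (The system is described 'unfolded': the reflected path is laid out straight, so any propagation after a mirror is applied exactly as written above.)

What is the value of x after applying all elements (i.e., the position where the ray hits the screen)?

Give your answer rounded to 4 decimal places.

Answer: -1.4523

Derivation:
Initial: x=-3.0000 theta=0.2000
After 1 (propagate distance d=9): x=-1.2000 theta=0.2000
After 2 (thin lens f=48): x=-1.2000 theta=0.2250
After 3 (propagate distance d=27): x=4.8750 theta=0.2250
After 4 (thin lens f=11): x=4.8750 theta=-12/55 (≈-0.2182)
After 5 (propagate distance d=29 (to screen)): x=-639/440 (≈-1.4523) theta=-12/55 (≈-0.2182)
Rounded to 4 decimal places: x = -1.4523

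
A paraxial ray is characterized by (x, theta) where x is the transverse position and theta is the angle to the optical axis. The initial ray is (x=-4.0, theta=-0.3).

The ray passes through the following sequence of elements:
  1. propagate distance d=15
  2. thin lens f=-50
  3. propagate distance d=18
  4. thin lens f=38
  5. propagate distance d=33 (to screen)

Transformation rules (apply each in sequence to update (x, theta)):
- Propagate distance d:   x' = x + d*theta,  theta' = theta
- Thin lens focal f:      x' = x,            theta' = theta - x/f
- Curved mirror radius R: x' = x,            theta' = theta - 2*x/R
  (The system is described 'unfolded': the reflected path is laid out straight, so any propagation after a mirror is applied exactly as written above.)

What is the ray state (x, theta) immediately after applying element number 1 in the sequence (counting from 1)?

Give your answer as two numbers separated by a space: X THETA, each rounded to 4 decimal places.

Initial: x=-4.0000 theta=-0.3000
After 1 (propagate distance d=15): x=-8.5000 theta=-0.3000
Rounded to 4 decimal places: x = -8.5000, theta = -0.3000

Answer: -8.5000 -0.3000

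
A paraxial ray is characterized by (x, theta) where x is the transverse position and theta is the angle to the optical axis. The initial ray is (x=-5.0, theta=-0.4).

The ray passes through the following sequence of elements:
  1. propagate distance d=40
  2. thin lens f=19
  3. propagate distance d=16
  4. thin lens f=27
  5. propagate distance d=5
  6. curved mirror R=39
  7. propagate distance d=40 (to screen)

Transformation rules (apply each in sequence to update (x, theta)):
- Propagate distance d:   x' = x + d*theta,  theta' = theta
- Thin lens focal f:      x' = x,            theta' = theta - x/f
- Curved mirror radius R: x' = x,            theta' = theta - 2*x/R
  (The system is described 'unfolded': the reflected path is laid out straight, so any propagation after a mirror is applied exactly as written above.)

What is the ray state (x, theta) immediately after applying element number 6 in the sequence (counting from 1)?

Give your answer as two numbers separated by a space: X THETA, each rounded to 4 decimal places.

Answer: -4.3903 1.2902

Derivation:
Initial: x=-5.0000 theta=-0.4000
After 1 (propagate distance d=40): x=-21.0000 theta=-0.4000
After 2 (thin lens f=19): x=-21.0000 theta=67/95 (≈0.7053)
After 3 (propagate distance d=16): x=-923/95 (≈-9.7158) theta=67/95 (≈0.7053)
After 4 (thin lens f=27): x=-923/95 (≈-9.7158) theta=2732/2565 (≈1.0651)
After 5 (propagate distance d=5): x=-11261/2565 (≈-4.3903) theta=2732/2565 (≈1.0651)
After 6 (curved mirror R=39): x=-11261/2565 (≈-4.3903) theta=25814/20007 (≈1.2902)
Rounded to 4 decimal places: x = -4.3903, theta = 1.2902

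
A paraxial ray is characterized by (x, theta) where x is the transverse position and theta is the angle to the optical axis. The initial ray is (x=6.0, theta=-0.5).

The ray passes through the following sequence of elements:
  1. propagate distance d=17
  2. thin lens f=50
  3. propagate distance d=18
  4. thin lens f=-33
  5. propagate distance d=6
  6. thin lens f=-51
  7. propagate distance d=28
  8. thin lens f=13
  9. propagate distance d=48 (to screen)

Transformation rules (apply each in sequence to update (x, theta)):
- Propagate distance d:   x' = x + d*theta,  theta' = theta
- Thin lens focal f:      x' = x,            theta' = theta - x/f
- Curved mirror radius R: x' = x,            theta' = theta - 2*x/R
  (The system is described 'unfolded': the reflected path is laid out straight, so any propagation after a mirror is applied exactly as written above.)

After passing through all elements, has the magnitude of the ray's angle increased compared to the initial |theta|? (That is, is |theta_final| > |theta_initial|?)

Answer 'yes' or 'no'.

Initial: x=6.0000 theta=-0.5000
After 1 (propagate distance d=17): x=-2.5000 theta=-0.5000
After 2 (thin lens f=50): x=-2.5000 theta=-0.4500
After 3 (propagate distance d=18): x=-10.6000 theta=-0.4500
After 4 (thin lens f=-33): x=-10.6000 theta=-509/660 (≈-0.7712)
After 5 (propagate distance d=6): x=-335/22 (≈-15.2273) theta=-509/660 (≈-0.7712)
After 6 (thin lens f=-51): x=-335/22 (≈-15.2273) theta=-4001/3740 (≈-1.0698)
After 7 (propagate distance d=28): x=-84489/1870 (≈-45.1813) theta=-4001/3740 (≈-1.0698)
After 8 (thin lens f=13): x=-84489/1870 (≈-45.1813) theta=23393/9724 (≈2.4057)
After 9 (propagate distance d=48 (to screen)): x=1708803/24310 (≈70.2922) theta=23393/9724 (≈2.4057)
|theta_initial|=0.5000 |theta_final|=23393/9724 (≈2.4057) -> increased

Answer: yes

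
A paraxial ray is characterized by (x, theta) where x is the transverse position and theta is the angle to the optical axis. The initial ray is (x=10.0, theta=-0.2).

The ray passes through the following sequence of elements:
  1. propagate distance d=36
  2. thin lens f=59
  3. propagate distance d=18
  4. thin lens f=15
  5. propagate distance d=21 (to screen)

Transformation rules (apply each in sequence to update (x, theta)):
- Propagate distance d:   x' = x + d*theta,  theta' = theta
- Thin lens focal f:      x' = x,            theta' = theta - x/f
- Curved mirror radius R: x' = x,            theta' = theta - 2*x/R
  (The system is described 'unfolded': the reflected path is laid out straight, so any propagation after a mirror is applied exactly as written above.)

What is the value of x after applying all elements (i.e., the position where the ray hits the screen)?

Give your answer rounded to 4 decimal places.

Initial: x=10.0000 theta=-0.2000
After 1 (propagate distance d=36): x=2.8000 theta=-0.2000
After 2 (thin lens f=59): x=2.8000 theta=-73/295 (≈-0.2475)
After 3 (propagate distance d=18): x=-488/295 (≈-1.6542) theta=-73/295 (≈-0.2475)
After 4 (thin lens f=15): x=-488/295 (≈-1.6542) theta=-607/4425 (≈-0.1372)
After 5 (propagate distance d=21 (to screen)): x=-6689/1475 (≈-4.5349) theta=-607/4425 (≈-0.1372)
Rounded to 4 decimal places: x = -4.5349

Answer: -4.5349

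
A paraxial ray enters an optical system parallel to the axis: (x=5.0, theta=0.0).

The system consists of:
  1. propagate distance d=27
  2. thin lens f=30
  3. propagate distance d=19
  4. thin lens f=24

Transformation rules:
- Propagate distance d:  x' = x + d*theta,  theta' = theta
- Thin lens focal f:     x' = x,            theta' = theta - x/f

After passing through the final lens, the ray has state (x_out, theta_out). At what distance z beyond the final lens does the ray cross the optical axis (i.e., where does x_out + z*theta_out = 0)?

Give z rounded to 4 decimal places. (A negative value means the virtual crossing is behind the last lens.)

Initial: x=5.0000 theta=0.0000
After 1 (propagate distance d=27): x=5.0000 theta=0.0000
After 2 (thin lens f=30): x=5.0000 theta=-1/6 (≈-0.1667)
After 3 (propagate distance d=19): x=11/6 (≈1.8333) theta=-1/6 (≈-0.1667)
After 4 (thin lens f=24): x=11/6 (≈1.8333) theta=-35/144 (≈-0.2431)
z_focus = -x_out/theta_out = -(11/6)/(-35/144) = 264/35 ≈ 7.5429
Rounded to 4 decimal places: z = 7.5429

Answer: 7.5429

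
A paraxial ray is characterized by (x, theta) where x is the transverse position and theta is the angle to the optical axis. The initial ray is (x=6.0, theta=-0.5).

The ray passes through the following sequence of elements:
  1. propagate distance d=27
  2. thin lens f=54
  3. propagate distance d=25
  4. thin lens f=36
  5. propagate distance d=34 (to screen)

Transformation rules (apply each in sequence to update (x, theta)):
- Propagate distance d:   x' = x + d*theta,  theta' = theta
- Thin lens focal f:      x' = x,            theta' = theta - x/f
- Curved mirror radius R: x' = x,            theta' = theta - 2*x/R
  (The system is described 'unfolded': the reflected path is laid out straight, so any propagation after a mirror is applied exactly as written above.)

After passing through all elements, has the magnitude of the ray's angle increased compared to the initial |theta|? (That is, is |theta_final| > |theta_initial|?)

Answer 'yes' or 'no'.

Initial: x=6.0000 theta=-0.5000
After 1 (propagate distance d=27): x=-7.5000 theta=-0.5000
After 2 (thin lens f=54): x=-7.5000 theta=-13/36 (≈-0.3611)
After 3 (propagate distance d=25): x=-595/36 (≈-16.5278) theta=-13/36 (≈-0.3611)
After 4 (thin lens f=36): x=-595/36 (≈-16.5278) theta=127/1296 (≈0.0980)
After 5 (propagate distance d=34 (to screen)): x=-8551/648 (≈-13.1960) theta=127/1296 (≈0.0980)
|theta_initial|=0.5000 |theta_final|=127/1296 (≈0.0980) -> not increased

Answer: no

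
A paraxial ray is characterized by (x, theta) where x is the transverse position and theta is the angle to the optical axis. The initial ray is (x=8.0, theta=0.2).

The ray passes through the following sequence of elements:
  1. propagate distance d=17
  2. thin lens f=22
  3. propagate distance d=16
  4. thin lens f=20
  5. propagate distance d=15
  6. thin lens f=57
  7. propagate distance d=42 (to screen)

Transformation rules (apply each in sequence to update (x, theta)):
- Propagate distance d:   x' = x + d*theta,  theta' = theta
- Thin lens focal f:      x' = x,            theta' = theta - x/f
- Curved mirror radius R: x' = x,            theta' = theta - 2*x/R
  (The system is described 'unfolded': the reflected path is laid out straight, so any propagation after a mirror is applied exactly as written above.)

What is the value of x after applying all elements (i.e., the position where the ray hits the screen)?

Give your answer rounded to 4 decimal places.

Initial: x=8.0000 theta=0.2000
After 1 (propagate distance d=17): x=11.4000 theta=0.2000
After 2 (thin lens f=22): x=11.4000 theta=-7/22 (≈-0.3182)
After 3 (propagate distance d=16): x=347/55 (≈6.3091) theta=-7/22 (≈-0.3182)
After 4 (thin lens f=20): x=347/55 (≈6.3091) theta=-697/1100 (≈-0.6336)
After 5 (propagate distance d=15): x=-703/220 (≈-3.1955) theta=-697/1100 (≈-0.6336)
After 6 (thin lens f=57): x=-703/220 (≈-3.1955) theta=-953/1650 (≈-0.5776)
After 7 (propagate distance d=42 (to screen)): x=-30199/1100 (≈-27.4536) theta=-953/1650 (≈-0.5776)
Rounded to 4 decimal places: x = -27.4536

Answer: -27.4536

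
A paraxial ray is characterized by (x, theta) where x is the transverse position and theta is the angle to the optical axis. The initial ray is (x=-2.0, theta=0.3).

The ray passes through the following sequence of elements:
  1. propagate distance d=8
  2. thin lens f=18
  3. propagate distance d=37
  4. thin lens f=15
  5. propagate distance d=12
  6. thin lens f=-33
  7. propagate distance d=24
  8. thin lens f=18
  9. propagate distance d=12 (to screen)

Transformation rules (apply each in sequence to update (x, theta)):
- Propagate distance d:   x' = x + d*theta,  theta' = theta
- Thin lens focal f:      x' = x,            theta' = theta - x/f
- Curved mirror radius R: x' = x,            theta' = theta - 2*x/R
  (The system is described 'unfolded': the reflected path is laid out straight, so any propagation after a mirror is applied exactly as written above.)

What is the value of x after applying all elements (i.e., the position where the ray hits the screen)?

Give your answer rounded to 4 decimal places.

Initial: x=-2.0000 theta=0.3000
After 1 (propagate distance d=8): x=0.4000 theta=0.3000
After 2 (thin lens f=18): x=0.4000 theta=5/18 (≈0.2778)
After 3 (propagate distance d=37): x=961/90 (≈10.6778) theta=5/18 (≈0.2778)
After 4 (thin lens f=15): x=961/90 (≈10.6778) theta=-293/675 (≈-0.4341)
After 5 (propagate distance d=12): x=2461/450 (≈5.4689) theta=-293/675 (≈-0.4341)
After 6 (thin lens f=-33): x=2461/450 (≈5.4689) theta=-797/2970 (≈-0.2684)
After 7 (propagate distance d=24): x=-1603/1650 (≈-0.9715) theta=-797/2970 (≈-0.2684)
After 8 (thin lens f=18): x=-1603/1650 (≈-0.9715) theta=-6367/29700 (≈-0.2144)
After 9 (propagate distance d=12 (to screen)): x=-17543/4950 (≈-3.5440) theta=-6367/29700 (≈-0.2144)
Rounded to 4 decimal places: x = -3.5440

Answer: -3.5440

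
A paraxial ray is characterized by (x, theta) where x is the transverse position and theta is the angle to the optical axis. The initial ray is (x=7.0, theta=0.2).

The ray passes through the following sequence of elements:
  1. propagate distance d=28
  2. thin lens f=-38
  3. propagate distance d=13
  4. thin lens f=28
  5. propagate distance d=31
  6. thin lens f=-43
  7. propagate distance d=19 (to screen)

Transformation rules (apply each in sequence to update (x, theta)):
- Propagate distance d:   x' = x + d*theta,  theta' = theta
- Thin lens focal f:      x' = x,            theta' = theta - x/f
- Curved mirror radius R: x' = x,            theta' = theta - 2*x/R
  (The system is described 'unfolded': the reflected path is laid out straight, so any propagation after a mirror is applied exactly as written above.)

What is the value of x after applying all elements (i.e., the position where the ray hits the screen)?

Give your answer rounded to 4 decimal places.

Answer: 17.6070

Derivation:
Initial: x=7.0000 theta=0.2000
After 1 (propagate distance d=28): x=12.6000 theta=0.2000
After 2 (thin lens f=-38): x=12.6000 theta=101/190 (≈0.5316)
After 3 (propagate distance d=13): x=3707/190 (≈19.5105) theta=101/190 (≈0.5316)
After 4 (thin lens f=28): x=3707/190 (≈19.5105) theta=-879/5320 (≈-0.1652)
After 5 (propagate distance d=31): x=76547/5320 (≈14.3885) theta=-879/5320 (≈-0.1652)
After 6 (thin lens f=-43): x=76547/5320 (≈14.3885) theta=3875/22876 (≈0.1694)
After 7 (propagate distance d=19 (to screen)): x=4027771/228760 (≈17.6070) theta=3875/22876 (≈0.1694)
Rounded to 4 decimal places: x = 17.6070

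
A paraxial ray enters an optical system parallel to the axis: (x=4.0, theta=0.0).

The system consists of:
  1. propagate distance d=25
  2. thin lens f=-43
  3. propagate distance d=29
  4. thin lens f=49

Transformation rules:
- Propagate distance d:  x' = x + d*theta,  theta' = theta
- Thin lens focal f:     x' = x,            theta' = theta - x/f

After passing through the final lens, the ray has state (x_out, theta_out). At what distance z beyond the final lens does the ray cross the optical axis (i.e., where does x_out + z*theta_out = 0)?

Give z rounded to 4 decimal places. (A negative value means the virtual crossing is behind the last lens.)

Initial: x=4.0000 theta=0.0000
After 1 (propagate distance d=25): x=4.0000 theta=0.0000
After 2 (thin lens f=-43): x=4.0000 theta=4/43 (≈0.0930)
After 3 (propagate distance d=29): x=288/43 (≈6.6977) theta=4/43 (≈0.0930)
After 4 (thin lens f=49): x=288/43 (≈6.6977) theta=-92/2107 (≈-0.0437)
z_focus = -x_out/theta_out = -(288/43)/(-92/2107) = 3528/23 ≈ 153.3913
Rounded to 4 decimal places: z = 153.3913

Answer: 153.3913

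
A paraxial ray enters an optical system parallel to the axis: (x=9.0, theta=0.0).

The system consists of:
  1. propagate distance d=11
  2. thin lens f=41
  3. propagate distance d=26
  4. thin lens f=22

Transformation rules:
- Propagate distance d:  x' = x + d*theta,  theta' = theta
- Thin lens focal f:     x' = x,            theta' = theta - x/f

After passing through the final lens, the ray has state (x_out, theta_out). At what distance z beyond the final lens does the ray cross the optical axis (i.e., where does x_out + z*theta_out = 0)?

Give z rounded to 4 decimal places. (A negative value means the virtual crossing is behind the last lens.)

Initial: x=9.0000 theta=0.0000
After 1 (propagate distance d=11): x=9.0000 theta=0.0000
After 2 (thin lens f=41): x=9.0000 theta=-9/41 (≈-0.2195)
After 3 (propagate distance d=26): x=135/41 (≈3.2927) theta=-9/41 (≈-0.2195)
After 4 (thin lens f=22): x=135/41 (≈3.2927) theta=-333/902 (≈-0.3692)
z_focus = -x_out/theta_out = -(135/41)/(-333/902) = 330/37 ≈ 8.9189
Rounded to 4 decimal places: z = 8.9189

Answer: 8.9189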